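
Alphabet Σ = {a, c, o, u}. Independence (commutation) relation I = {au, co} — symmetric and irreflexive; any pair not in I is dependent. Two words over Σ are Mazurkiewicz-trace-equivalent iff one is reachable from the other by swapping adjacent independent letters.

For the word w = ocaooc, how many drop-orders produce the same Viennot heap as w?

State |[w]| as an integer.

6

0(o) covers ∅
1(c) covers ∅
2(a) covers 0:o, 1:c
3(o) covers 2:a
4(o) covers 3:o
5(c) covers 2:a
floor of heap: 0:o, 1:c
completions by unplaced set U, small U first (add the entries for U minus each lowest piece of U):
  |U|=1: {4}:1  {5}:1
  |U|=2: {3,4}:1  {4,5}:2
  |U|=3: {3,4,5}:3
  |U|=4: {2,3,4,5}:3
  start at 0(o): 3
  start at 1(c): 3
sum over floor = 6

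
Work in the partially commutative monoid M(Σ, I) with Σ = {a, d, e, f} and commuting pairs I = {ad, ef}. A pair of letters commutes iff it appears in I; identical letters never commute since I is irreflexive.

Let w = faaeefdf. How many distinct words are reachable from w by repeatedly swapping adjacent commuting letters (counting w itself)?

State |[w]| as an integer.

3

drop 0:f onto floor
drop 1:a onto {0:f}
drop 2:a onto {1:a}
drop 3:e onto {2:a}
drop 4:e onto {3:e}
drop 5:f onto {2:a}
drop 6:d onto {4:e, 5:f}
drop 7:f onto {6:d}
ground layer = {0:f}
drop-orders for the pieces not yet dropped (sum over which currently-grounded one goes next):
  1 to go: {7} 1
  2 to go: {6,7} 1
  3 to go: {4,6,7} 1  {5,6,7} 1
  4 to go: {3,4,6,7} 1  {4,5,6,7} 2
  5 to go: {3,4,5,6,7} 3
  6 to go: {2,3,4,5,6,7} 3
  if 0:f drops first: 3 orders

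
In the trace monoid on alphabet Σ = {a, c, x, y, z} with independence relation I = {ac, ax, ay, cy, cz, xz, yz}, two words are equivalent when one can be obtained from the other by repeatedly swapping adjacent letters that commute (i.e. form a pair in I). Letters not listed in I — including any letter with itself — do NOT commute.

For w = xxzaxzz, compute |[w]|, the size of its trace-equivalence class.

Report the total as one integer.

35

0(x) covers ∅
1(x) covers 0:x
2(z) covers ∅
3(a) covers 2:z
4(x) covers 1:x
5(z) covers 3:a
6(z) covers 5:z
floor of heap: 0:x, 2:z
completions by unplaced set U, small U first (add the entries for U minus each lowest piece of U):
  |U|=1: {4}:1  {6}:1
  |U|=2: {1,4}:1  {4,6}:2  {5,6}:1
  |U|=3: {0,1,4}:1  {1,4,6}:3  {3,5,6}:1  {4,5,6}:3
  |U|=4: {0,1,4,6}:4  {1,4,5,6}:6  {2,3,5,6}:1  {3,4,5,6}:4
  |U|=5: {0,1,4,5,6}:10  {1,3,4,5,6}:10  {2,3,4,5,6}:5
  start at 0(x): 15
  start at 2(z): 20
sum over floor = 35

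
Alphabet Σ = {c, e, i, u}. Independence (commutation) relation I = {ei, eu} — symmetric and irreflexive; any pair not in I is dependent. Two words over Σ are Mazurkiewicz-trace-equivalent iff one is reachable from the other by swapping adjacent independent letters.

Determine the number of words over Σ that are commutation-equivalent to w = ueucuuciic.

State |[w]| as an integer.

piece 0:u — minimal
piece 1:e — minimal
piece 2:u rests on {0:u}
piece 3:c rests on {1:e, 2:u}
piece 4:u rests on {3:c}
piece 5:u rests on {4:u}
piece 6:c rests on {5:u}
piece 7:i rests on {6:c}
piece 8:i rests on {7:i}
piece 9:c rests on {8:i}
minimal pieces: {0:u, 1:e}
ways to finish when only these pieces remain (= sum over removing one remaining piece with nothing left below it):
  1 left: {9}→1
  2 left: {8,9}→1
  3 left: {7,8,9}→1
  4 left: {6,7,8,9}→1
  5 left: {5,6,7,8,9}→1
  6 left: {4,5,6,7,8,9}→1
  7 left: {3,4,5,6,7,8,9}→1
  8 left: {1,3,4,5,6,7,8,9}→1  {2,3,4,5,6,7,8,9}→1
  placing 0:u first → 2 extensions
  placing 1:e first → 1 extensions
total linear extensions = 3

3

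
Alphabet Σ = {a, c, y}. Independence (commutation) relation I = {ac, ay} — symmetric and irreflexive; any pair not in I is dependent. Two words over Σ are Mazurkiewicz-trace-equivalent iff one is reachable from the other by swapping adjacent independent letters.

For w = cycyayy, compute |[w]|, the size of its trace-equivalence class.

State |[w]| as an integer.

#0=c has no predecessor
#1=y depends on [0:c]
#2=c depends on [1:y]
#3=y depends on [2:c]
#4=a has no predecessor
#5=y depends on [3:y]
#6=y depends on [5:y]
sources: [0:c, 4:a]
N(rest) = Σ N(rest − s) over sources s of rest; N(one piece) = 1:
  size 1 → [4]=1  [6]=1
  size 2 → [4,6]=2  [5,6]=1
  size 3 → [3,5,6]=1  [4,5,6]=3
  size 4 → [2,3,5,6]=1  [3,4,5,6]=4
  size 5 → [1,2,3,5,6]=1  [2,3,4,5,6]=5
  first=0(c) contributes 6
  first=4(a) contributes 1
|[w]| = 7

7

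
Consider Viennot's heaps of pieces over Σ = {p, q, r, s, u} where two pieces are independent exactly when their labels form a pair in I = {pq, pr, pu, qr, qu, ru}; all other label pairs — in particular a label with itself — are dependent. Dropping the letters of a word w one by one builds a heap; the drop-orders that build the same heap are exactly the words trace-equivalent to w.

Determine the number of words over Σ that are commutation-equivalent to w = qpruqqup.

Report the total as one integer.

1680

drop 0:q onto floor
drop 1:p onto floor
drop 2:r onto floor
drop 3:u onto floor
drop 4:q onto {0:q}
drop 5:q onto {4:q}
drop 6:u onto {3:u}
drop 7:p onto {1:p}
ground layer = {0:q, 1:p, 2:r, 3:u}
drop-orders for the pieces not yet dropped (sum over which currently-grounded one goes next):
  1 to go: {2} 1  {5} 1  {6} 1  {7} 1
  2 to go: {1,7} 1  {2,5} 2  {2,6} 2  {2,7} 2  {3,6} 1  {4,5} 1  {5,6} 2  {5,7} 2  {6,7} 2
  3 to go: {0,4,5} 1  {1,2,7} 3  {1,5,7} 3  {1,6,7} 3  {2,3,6} 3  {2,4,5} 3  {2,5,6} 6  {2,5,7} 6  {2,6,7} 6  {3,5,6} 3  {3,6,7} 3  {4,5,6} 3  {4,5,7} 3  {5,6,7} 6
  4 to go: {0,2,4,5} 4  {0,4,5,6} 4  {0,4,5,7} 4  {1,2,5,7} 12  {1,2,6,7} 12  {1,3,6,7} 6  {1,4,5,7} 6  {1,5,6,7} 12  {2,3,5,6} 12  {2,3,6,7} 12  {2,4,5,6} 12  {2,4,5,7} 12  {2,5,6,7} 24  {3,4,5,6} 6  {3,5,6,7} 12  {4,5,6,7} 12
  5 to go: {0,1,4,5,7} 10  {0,2,4,5,6} 20  {0,2,4,5,7} 20  {0,3,4,5,6} 10  {0,4,5,6,7} 20  {1,2,3,6,7} 30  {1,2,4,5,7} 30  {1,2,5,6,7} 60  {1,3,5,6,7} 30  {1,4,5,6,7} 30  {2,3,4,5,6} 30  {2,3,5,6,7} 60  {2,4,5,6,7} 60  {3,4,5,6,7} 30
  6 to go: {0,1,2,4,5,7} 60  {0,1,4,5,6,7} 60  {0,2,3,4,5,6} 60  {0,2,4,5,6,7} 120  {0,3,4,5,6,7} 60  {1,2,3,5,6,7} 180  {1,2,4,5,6,7} 180  {1,3,4,5,6,7} 90  {2,3,4,5,6,7} 180
  if 0:q drops first: 630 orders
  if 1:p drops first: 420 orders
  if 2:r drops first: 210 orders
  if 3:u drops first: 420 orders
heap linearizations: 1680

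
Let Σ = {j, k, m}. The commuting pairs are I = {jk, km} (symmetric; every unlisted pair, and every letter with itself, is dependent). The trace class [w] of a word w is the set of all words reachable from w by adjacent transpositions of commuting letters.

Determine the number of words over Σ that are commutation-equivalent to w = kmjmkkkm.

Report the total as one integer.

70

0(k) covers ∅
1(m) covers ∅
2(j) covers 1:m
3(m) covers 2:j
4(k) covers 0:k
5(k) covers 4:k
6(k) covers 5:k
7(m) covers 3:m
floor of heap: 0:k, 1:m
completions by unplaced set U, small U first (add the entries for U minus each lowest piece of U):
  |U|=1: {6}:1  {7}:1
  |U|=2: {3,7}:1  {5,6}:1  {6,7}:2
  |U|=3: {2,3,7}:1  {3,6,7}:3  {4,5,6}:1  {5,6,7}:3
  |U|=4: {0,4,5,6}:1  {1,2,3,7}:1  {2,3,6,7}:4  {3,5,6,7}:6  {4,5,6,7}:4
  |U|=5: {0,4,5,6,7}:5  {1,2,3,6,7}:5  {2,3,5,6,7}:10  {3,4,5,6,7}:10
  |U|=6: {0,3,4,5,6,7}:15  {1,2,3,5,6,7}:15  {2,3,4,5,6,7}:20
  start at 0(k): 35
  start at 1(m): 35
sum over floor = 70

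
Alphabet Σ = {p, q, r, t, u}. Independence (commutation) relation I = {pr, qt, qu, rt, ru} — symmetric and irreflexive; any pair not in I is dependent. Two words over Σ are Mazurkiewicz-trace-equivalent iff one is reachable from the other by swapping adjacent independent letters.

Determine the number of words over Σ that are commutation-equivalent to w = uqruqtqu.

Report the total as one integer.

drop 0:u onto floor
drop 1:q onto floor
drop 2:r onto {1:q}
drop 3:u onto {0:u}
drop 4:q onto {2:r}
drop 5:t onto {3:u}
drop 6:q onto {4:q}
drop 7:u onto {5:t}
ground layer = {0:u, 1:q}
drop-orders for the pieces not yet dropped (sum over which currently-grounded one goes next):
  1 to go: {6} 1  {7} 1
  2 to go: {4,6} 1  {5,7} 1  {6,7} 2
  3 to go: {2,4,6} 1  {3,5,7} 1  {4,6,7} 3  {5,6,7} 3
  4 to go: {0,3,5,7} 1  {1,2,4,6} 1  {2,4,6,7} 4  {3,5,6,7} 4  {4,5,6,7} 6
  5 to go: {0,3,5,6,7} 5  {1,2,4,6,7} 5  {2,4,5,6,7} 10  {3,4,5,6,7} 10
  6 to go: {0,3,4,5,6,7} 15  {1,2,4,5,6,7} 15  {2,3,4,5,6,7} 20
  if 0:u drops first: 35 orders
  if 1:q drops first: 35 orders
heap linearizations: 70

70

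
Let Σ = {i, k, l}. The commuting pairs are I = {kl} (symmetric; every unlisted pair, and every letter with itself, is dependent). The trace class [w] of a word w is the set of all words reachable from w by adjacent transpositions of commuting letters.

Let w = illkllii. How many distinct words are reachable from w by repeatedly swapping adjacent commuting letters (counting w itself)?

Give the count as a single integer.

drop 0:i onto floor
drop 1:l onto {0:i}
drop 2:l onto {1:l}
drop 3:k onto {0:i}
drop 4:l onto {2:l}
drop 5:l onto {4:l}
drop 6:i onto {3:k, 5:l}
drop 7:i onto {6:i}
ground layer = {0:i}
drop-orders for the pieces not yet dropped (sum over which currently-grounded one goes next):
  1 to go: {7} 1
  2 to go: {6,7} 1
  3 to go: {3,6,7} 1  {5,6,7} 1
  4 to go: {3,5,6,7} 2  {4,5,6,7} 1
  5 to go: {2,4,5,6,7} 1  {3,4,5,6,7} 3
  6 to go: {1,2,4,5,6,7} 1  {2,3,4,5,6,7} 4
  if 0:i drops first: 5 orders

5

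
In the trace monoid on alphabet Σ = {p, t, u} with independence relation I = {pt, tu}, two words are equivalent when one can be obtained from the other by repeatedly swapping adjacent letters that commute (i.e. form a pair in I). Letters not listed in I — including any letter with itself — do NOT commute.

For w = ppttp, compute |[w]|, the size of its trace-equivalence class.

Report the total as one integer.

drop 0:p onto floor
drop 1:p onto {0:p}
drop 2:t onto floor
drop 3:t onto {2:t}
drop 4:p onto {1:p}
ground layer = {0:p, 2:t}
drop-orders for the pieces not yet dropped (sum over which currently-grounded one goes next):
  1 to go: {3} 1  {4} 1
  2 to go: {1,4} 1  {2,3} 1  {3,4} 2
  3 to go: {0,1,4} 1  {1,3,4} 3  {2,3,4} 3
  if 0:p drops first: 6 orders
  if 2:t drops first: 4 orders
heap linearizations: 10

10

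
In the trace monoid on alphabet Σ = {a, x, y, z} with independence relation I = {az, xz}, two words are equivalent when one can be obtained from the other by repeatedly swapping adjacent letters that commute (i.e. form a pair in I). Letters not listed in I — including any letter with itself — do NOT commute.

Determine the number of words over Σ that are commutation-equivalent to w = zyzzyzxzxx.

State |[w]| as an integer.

0(z) covers ∅
1(y) covers 0:z
2(z) covers 1:y
3(z) covers 2:z
4(y) covers 3:z
5(z) covers 4:y
6(x) covers 4:y
7(z) covers 5:z
8(x) covers 6:x
9(x) covers 8:x
floor of heap: 0:z
completions by unplaced set U, small U first (add the entries for U minus each lowest piece of U):
  |U|=1: {7}:1  {9}:1
  |U|=2: {5,7}:1  {7,9}:2  {8,9}:1
  |U|=3: {5,7,9}:3  {6,8,9}:1  {7,8,9}:3
  |U|=4: {5,7,8,9}:6  {6,7,8,9}:4
  |U|=5: {5,6,7,8,9}:10
  |U|=6: {4,5,6,7,8,9}:10
  |U|=7: {3,4,5,6,7,8,9}:10
  |U|=8: {2,3,4,5,6,7,8,9}:10
  start at 0(z): 10

10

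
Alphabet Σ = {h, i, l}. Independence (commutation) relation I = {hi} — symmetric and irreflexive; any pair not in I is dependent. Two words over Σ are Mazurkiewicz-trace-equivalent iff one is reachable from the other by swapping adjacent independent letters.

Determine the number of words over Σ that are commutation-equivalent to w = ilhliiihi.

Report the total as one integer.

5

0(i) covers ∅
1(l) covers 0:i
2(h) covers 1:l
3(l) covers 2:h
4(i) covers 3:l
5(i) covers 4:i
6(i) covers 5:i
7(h) covers 3:l
8(i) covers 6:i
floor of heap: 0:i
completions by unplaced set U, small U first (add the entries for U minus each lowest piece of U):
  |U|=1: {7}:1  {8}:1
  |U|=2: {6,8}:1  {7,8}:2
  |U|=3: {5,6,8}:1  {6,7,8}:3
  |U|=4: {4,5,6,8}:1  {5,6,7,8}:4
  |U|=5: {4,5,6,7,8}:5
  |U|=6: {3,4,5,6,7,8}:5
  |U|=7: {2,3,4,5,6,7,8}:5
  start at 0(i): 5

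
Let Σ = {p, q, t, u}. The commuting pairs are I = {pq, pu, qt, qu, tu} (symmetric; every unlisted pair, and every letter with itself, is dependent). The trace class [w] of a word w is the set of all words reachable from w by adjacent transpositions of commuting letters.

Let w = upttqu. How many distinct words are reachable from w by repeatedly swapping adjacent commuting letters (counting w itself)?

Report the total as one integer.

60

0(u) covers ∅
1(p) covers ∅
2(t) covers 1:p
3(t) covers 2:t
4(q) covers ∅
5(u) covers 0:u
floor of heap: 0:u, 1:p, 4:q
completions by unplaced set U, small U first (add the entries for U minus each lowest piece of U):
  |U|=1: {3}:1  {4}:1  {5}:1
  |U|=2: {0,5}:1  {2,3}:1  {3,4}:2  {3,5}:2  {4,5}:2
  |U|=3: {0,3,5}:3  {0,4,5}:3  {1,2,3}:1  {2,3,4}:3  {2,3,5}:3  {3,4,5}:6
  |U|=4: {0,2,3,5}:6  {0,3,4,5}:12  {1,2,3,4}:4  {1,2,3,5}:4  {2,3,4,5}:12
  start at 0(u): 20
  start at 1(p): 30
  start at 4(q): 10
sum over floor = 60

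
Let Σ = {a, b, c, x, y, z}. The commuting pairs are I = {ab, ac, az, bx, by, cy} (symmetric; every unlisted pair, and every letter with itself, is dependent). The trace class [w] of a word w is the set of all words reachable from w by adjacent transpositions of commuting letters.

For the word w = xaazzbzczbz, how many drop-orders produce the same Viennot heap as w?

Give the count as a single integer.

45

#0=x has no predecessor
#1=a depends on [0:x]
#2=a depends on [1:a]
#3=z depends on [0:x]
#4=z depends on [3:z]
#5=b depends on [4:z]
#6=z depends on [5:b]
#7=c depends on [6:z]
#8=z depends on [7:c]
#9=b depends on [8:z]
#10=z depends on [9:b]
sources: [0:x]
N(rest) = Σ N(rest − s) over sources s of rest; N(one piece) = 1:
  size 1 → [2]=1  [10]=1
  size 2 → [1,2]=1  [2,10]=2  [9,10]=1
  size 3 → [1,2,10]=3  [2,9,10]=3  [8,9,10]=1
  size 4 → [1,2,9,10]=6  [2,8,9,10]=4  [7,8,9,10]=1
  size 5 → [1,2,8,9,10]=10  [2,7,8,9,10]=5  [6,7,8,9,10]=1
  size 6 → [1,2,7,8,9,10]=15  [2,6,7,8,9,10]=6  [5,6,7,8,9,10]=1
  size 7 → [1,2,6,7,8,9,10]=21  [2,5,6,7,8,9,10]=7  [4,5,6,7,8,9,10]=1
  size 8 → [1,2,5,6,7,8,9,10]=28  [2,4,5,6,7,8,9,10]=8  [3,4,5,6,7,8,9,10]=1
  size 9 → [1,2,4,5,6,7,8,9,10]=36  [2,3,4,5,6,7,8,9,10]=9
  first=0(x) contributes 45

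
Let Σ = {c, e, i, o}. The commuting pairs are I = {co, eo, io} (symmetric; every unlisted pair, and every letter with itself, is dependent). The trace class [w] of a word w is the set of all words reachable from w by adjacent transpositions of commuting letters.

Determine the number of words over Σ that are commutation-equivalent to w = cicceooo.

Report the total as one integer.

56

drop 0:c onto floor
drop 1:i onto {0:c}
drop 2:c onto {1:i}
drop 3:c onto {2:c}
drop 4:e onto {3:c}
drop 5:o onto floor
drop 6:o onto {5:o}
drop 7:o onto {6:o}
ground layer = {0:c, 5:o}
drop-orders for the pieces not yet dropped (sum over which currently-grounded one goes next):
  1 to go: {4} 1  {7} 1
  2 to go: {3,4} 1  {4,7} 2  {6,7} 1
  3 to go: {2,3,4} 1  {3,4,7} 3  {4,6,7} 3  {5,6,7} 1
  4 to go: {1,2,3,4} 1  {2,3,4,7} 4  {3,4,6,7} 6  {4,5,6,7} 4
  5 to go: {0,1,2,3,4} 1  {1,2,3,4,7} 5  {2,3,4,6,7} 10  {3,4,5,6,7} 10
  6 to go: {0,1,2,3,4,7} 6  {1,2,3,4,6,7} 15  {2,3,4,5,6,7} 20
  if 0:c drops first: 35 orders
  if 5:o drops first: 21 orders
heap linearizations: 56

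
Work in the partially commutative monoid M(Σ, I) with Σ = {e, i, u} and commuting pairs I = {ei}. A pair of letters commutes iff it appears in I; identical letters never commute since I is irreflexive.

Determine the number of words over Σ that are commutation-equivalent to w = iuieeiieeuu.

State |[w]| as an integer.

35

drop 0:i onto floor
drop 1:u onto {0:i}
drop 2:i onto {1:u}
drop 3:e onto {1:u}
drop 4:e onto {3:e}
drop 5:i onto {2:i}
drop 6:i onto {5:i}
drop 7:e onto {4:e}
drop 8:e onto {7:e}
drop 9:u onto {6:i, 8:e}
drop 10:u onto {9:u}
ground layer = {0:i}
drop-orders for the pieces not yet dropped (sum over which currently-grounded one goes next):
  1 to go: {10} 1
  2 to go: {9,10} 1
  3 to go: {6,9,10} 1  {8,9,10} 1
  4 to go: {5,6,9,10} 1  {6,8,9,10} 2  {7,8,9,10} 1
  5 to go: {2,5,6,9,10} 1  {4,7,8,9,10} 1  {5,6,8,9,10} 3  {6,7,8,9,10} 3
  6 to go: {2,5,6,8,9,10} 4  {3,4,7,8,9,10} 1  {4,6,7,8,9,10} 4  {5,6,7,8,9,10} 6
  7 to go: {2,5,6,7,8,9,10} 10  {3,4,6,7,8,9,10} 5  {4,5,6,7,8,9,10} 10
  8 to go: {2,4,5,6,7,8,9,10} 20  {3,4,5,6,7,8,9,10} 15
  9 to go: {2,3,4,5,6,7,8,9,10} 35
  if 0:i drops first: 35 orders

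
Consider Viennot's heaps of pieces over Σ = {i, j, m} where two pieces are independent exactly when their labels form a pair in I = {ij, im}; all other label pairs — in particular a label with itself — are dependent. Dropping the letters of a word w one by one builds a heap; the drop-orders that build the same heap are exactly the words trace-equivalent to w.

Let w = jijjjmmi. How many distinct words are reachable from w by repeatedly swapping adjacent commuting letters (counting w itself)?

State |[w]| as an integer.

piece 0:j — minimal
piece 1:i — minimal
piece 2:j rests on {0:j}
piece 3:j rests on {2:j}
piece 4:j rests on {3:j}
piece 5:m rests on {4:j}
piece 6:m rests on {5:m}
piece 7:i rests on {1:i}
minimal pieces: {0:j, 1:i}
ways to finish when only these pieces remain (= sum over removing one remaining piece with nothing left below it):
  1 left: {6}→1  {7}→1
  2 left: {1,7}→1  {5,6}→1  {6,7}→2
  3 left: {1,6,7}→3  {4,5,6}→1  {5,6,7}→3
  4 left: {1,5,6,7}→6  {3,4,5,6}→1  {4,5,6,7}→4
  5 left: {1,4,5,6,7}→10  {2,3,4,5,6}→1  {3,4,5,6,7}→5
  6 left: {0,2,3,4,5,6}→1  {1,3,4,5,6,7}→15  {2,3,4,5,6,7}→6
  placing 0:j first → 21 extensions
  placing 1:i first → 7 extensions
total linear extensions = 28

28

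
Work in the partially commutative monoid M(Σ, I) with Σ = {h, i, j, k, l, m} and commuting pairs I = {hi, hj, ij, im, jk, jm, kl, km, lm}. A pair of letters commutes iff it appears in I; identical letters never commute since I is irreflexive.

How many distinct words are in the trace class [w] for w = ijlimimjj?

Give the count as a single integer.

0(i) covers ∅
1(j) covers ∅
2(l) covers 0:i, 1:j
3(i) covers 2:l
4(m) covers ∅
5(i) covers 3:i
6(m) covers 4:m
7(j) covers 2:l
8(j) covers 7:j
floor of heap: 0:i, 1:j, 4:m
completions by unplaced set U, small U first (add the entries for U minus each lowest piece of U):
  |U|=1: {5}:1  {6}:1  {8}:1
  |U|=2: {3,5}:1  {4,6}:1  {5,6}:2  {5,8}:2  {6,8}:2  {7,8}:1
  |U|=3: {3,5,6}:3  {3,5,8}:3  {4,5,6}:3  {4,6,8}:3  {5,6,8}:6  {5,7,8}:3  {6,7,8}:3
  |U|=4: {3,4,5,6}:6  {3,5,6,8}:12  {3,5,7,8}:6  {4,5,6,8}:12  {4,6,7,8}:6  {5,6,7,8}:12
  |U|=5: {2,3,5,7,8}:6  {3,4,5,6,8}:30  {3,5,6,7,8}:30  {4,5,6,7,8}:30
  |U|=6: {0,2,3,5,7,8}:6  {1,2,3,5,7,8}:6  {2,3,5,6,7,8}:36  {3,4,5,6,7,8}:90
  |U|=7: {0,1,2,3,5,7,8}:12  {0,2,3,5,6,7,8}:42  {1,2,3,5,6,7,8}:42  {2,3,4,5,6,7,8}:126
  start at 0(i): 168
  start at 1(j): 168
  start at 4(m): 96
sum over floor = 432

432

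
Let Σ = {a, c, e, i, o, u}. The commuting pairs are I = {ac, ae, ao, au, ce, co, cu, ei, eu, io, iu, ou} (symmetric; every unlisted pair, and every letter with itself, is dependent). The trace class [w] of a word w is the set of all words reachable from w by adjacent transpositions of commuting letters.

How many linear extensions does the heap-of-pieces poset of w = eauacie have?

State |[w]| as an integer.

piece 0:e — minimal
piece 1:a — minimal
piece 2:u — minimal
piece 3:a rests on {1:a}
piece 4:c — minimal
piece 5:i rests on {3:a, 4:c}
piece 6:e rests on {0:e}
minimal pieces: {0:e, 1:a, 2:u, 4:c}
ways to finish when only these pieces remain (= sum over removing one remaining piece with nothing left below it):
  1 left: {2}→1  {5}→1  {6}→1
  2 left: {0,6}→1  {2,5}→2  {2,6}→2  {3,5}→1  {4,5}→1  {5,6}→2
  3 left: {0,2,6}→3  {0,5,6}→3  {1,3,5}→1  {2,3,5}→3  {2,4,5}→3  {2,5,6}→6  {3,4,5}→2  {3,5,6}→3  {4,5,6}→3
  4 left: {0,2,5,6}→12  {0,3,5,6}→6  {0,4,5,6}→6  {1,2,3,5}→4  {1,3,4,5}→3  {1,3,5,6}→4  {2,3,4,5}→8  {2,3,5,6}→12  {2,4,5,6}→12  {3,4,5,6}→8
  5 left: {0,1,3,5,6}→10  {0,2,3,5,6}→30  {0,2,4,5,6}→30  {0,3,4,5,6}→20  {1,2,3,4,5}→15  {1,2,3,5,6}→20  {1,3,4,5,6}→15  {2,3,4,5,6}→40
  placing 0:e first → 90 extensions
  placing 1:a first → 120 extensions
  placing 2:u first → 45 extensions
  placing 4:c first → 60 extensions
total linear extensions = 315

315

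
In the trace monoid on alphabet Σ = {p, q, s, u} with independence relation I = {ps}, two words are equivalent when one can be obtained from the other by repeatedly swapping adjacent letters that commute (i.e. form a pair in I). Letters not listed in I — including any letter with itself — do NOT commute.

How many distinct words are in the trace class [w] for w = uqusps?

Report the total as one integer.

0(u) covers ∅
1(q) covers 0:u
2(u) covers 1:q
3(s) covers 2:u
4(p) covers 2:u
5(s) covers 3:s
floor of heap: 0:u
completions by unplaced set U, small U first (add the entries for U minus each lowest piece of U):
  |U|=1: {4}:1  {5}:1
  |U|=2: {3,5}:1  {4,5}:2
  |U|=3: {3,4,5}:3
  |U|=4: {2,3,4,5}:3
  start at 0(u): 3

3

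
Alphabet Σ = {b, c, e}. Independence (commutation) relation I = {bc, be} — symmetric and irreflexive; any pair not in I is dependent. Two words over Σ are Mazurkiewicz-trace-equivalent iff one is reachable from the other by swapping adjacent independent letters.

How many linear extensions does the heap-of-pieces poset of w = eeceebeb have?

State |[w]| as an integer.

piece 0:e — minimal
piece 1:e rests on {0:e}
piece 2:c rests on {1:e}
piece 3:e rests on {2:c}
piece 4:e rests on {3:e}
piece 5:b — minimal
piece 6:e rests on {4:e}
piece 7:b rests on {5:b}
minimal pieces: {0:e, 5:b}
ways to finish when only these pieces remain (= sum over removing one remaining piece with nothing left below it):
  1 left: {6}→1  {7}→1
  2 left: {4,6}→1  {5,7}→1  {6,7}→2
  3 left: {3,4,6}→1  {4,6,7}→3  {5,6,7}→3
  4 left: {2,3,4,6}→1  {3,4,6,7}→4  {4,5,6,7}→6
  5 left: {1,2,3,4,6}→1  {2,3,4,6,7}→5  {3,4,5,6,7}→10
  6 left: {0,1,2,3,4,6}→1  {1,2,3,4,6,7}→6  {2,3,4,5,6,7}→15
  placing 0:e first → 21 extensions
  placing 5:b first → 7 extensions
total linear extensions = 28

28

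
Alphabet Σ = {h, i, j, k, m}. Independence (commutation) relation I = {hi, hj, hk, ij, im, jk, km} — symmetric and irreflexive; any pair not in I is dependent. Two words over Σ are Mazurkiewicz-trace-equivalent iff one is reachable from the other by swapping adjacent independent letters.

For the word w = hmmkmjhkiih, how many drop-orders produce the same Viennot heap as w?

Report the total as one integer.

0(h) covers ∅
1(m) covers 0:h
2(m) covers 1:m
3(k) covers ∅
4(m) covers 2:m
5(j) covers 4:m
6(h) covers 4:m
7(k) covers 3:k
8(i) covers 7:k
9(i) covers 8:i
10(h) covers 6:h
floor of heap: 0:h, 3:k
completions by unplaced set U, small U first (add the entries for U minus each lowest piece of U):
  |U|=1: {5}:1  {9}:1  {10}:1
  |U|=2: {5,9}:2  {5,10}:2  {6,10}:1  {8,9}:1  {9,10}:2
  |U|=3: {5,6,10}:3  {5,8,9}:3  {5,9,10}:6  {6,9,10}:3  {7,8,9}:1  {8,9,10}:3
  |U|=4: {3,7,8,9}:1  {4,5,6,10}:3  {5,6,9,10}:12  {5,7,8,9}:4  {5,8,9,10}:12  {6,8,9,10}:6  {7,8,9,10}:4
  |U|=5: {2,4,5,6,10}:3  {3,5,7,8,9}:5  {3,7,8,9,10}:5  {4,5,6,9,10}:15  {5,6,8,9,10}:30  {5,7,8,9,10}:20  {6,7,8,9,10}:10
  |U|=6: {1,2,4,5,6,10}:3  {2,4,5,6,9,10}:18  {3,5,7,8,9,10}:30  {3,6,7,8,9,10}:15  {4,5,6,8,9,10}:45  {5,6,7,8,9,10}:60
  |U|=7: {0,1,2,4,5,6,10}:3  {1,2,4,5,6,9,10}:21  {2,4,5,6,8,9,10}:63  {3,5,6,7,8,9,10}:105  {4,5,6,7,8,9,10}:105
  |U|=8: {0,1,2,4,5,6,9,10}:24  {1,2,4,5,6,8,9,10}:84  {2,4,5,6,7,8,9,10}:168  {3,4,5,6,7,8,9,10}:210
  |U|=9: {0,1,2,4,5,6,8,9,10}:108  {1,2,4,5,6,7,8,9,10}:252  {2,3,4,5,6,7,8,9,10}:378
  start at 0(h): 630
  start at 3(k): 360
sum over floor = 990

990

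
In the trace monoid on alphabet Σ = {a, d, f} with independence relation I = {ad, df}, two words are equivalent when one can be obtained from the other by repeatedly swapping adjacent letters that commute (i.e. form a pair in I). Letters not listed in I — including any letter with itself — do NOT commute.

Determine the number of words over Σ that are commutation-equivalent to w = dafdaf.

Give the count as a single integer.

15

drop 0:d onto floor
drop 1:a onto floor
drop 2:f onto {1:a}
drop 3:d onto {0:d}
drop 4:a onto {2:f}
drop 5:f onto {4:a}
ground layer = {0:d, 1:a}
drop-orders for the pieces not yet dropped (sum over which currently-grounded one goes next):
  1 to go: {3} 1  {5} 1
  2 to go: {0,3} 1  {3,5} 2  {4,5} 1
  3 to go: {0,3,5} 3  {2,4,5} 1  {3,4,5} 3
  4 to go: {0,3,4,5} 6  {1,2,4,5} 1  {2,3,4,5} 4
  if 0:d drops first: 5 orders
  if 1:a drops first: 10 orders
heap linearizations: 15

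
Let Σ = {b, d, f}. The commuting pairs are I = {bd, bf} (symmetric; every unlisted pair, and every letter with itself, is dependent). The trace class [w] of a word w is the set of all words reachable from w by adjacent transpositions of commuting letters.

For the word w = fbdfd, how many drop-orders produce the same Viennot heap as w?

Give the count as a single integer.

5

drop 0:f onto floor
drop 1:b onto floor
drop 2:d onto {0:f}
drop 3:f onto {2:d}
drop 4:d onto {3:f}
ground layer = {0:f, 1:b}
drop-orders for the pieces not yet dropped (sum over which currently-grounded one goes next):
  1 to go: {1} 1  {4} 1
  2 to go: {1,4} 2  {3,4} 1
  3 to go: {1,3,4} 3  {2,3,4} 1
  if 0:f drops first: 4 orders
  if 1:b drops first: 1 orders
heap linearizations: 5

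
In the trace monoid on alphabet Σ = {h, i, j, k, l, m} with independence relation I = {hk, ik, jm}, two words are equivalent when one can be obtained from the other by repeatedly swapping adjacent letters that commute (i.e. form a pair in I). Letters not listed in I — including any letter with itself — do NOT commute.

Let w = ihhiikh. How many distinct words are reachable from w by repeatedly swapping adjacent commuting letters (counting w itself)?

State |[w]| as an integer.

7

0(i) covers ∅
1(h) covers 0:i
2(h) covers 1:h
3(i) covers 2:h
4(i) covers 3:i
5(k) covers ∅
6(h) covers 4:i
floor of heap: 0:i, 5:k
completions by unplaced set U, small U first (add the entries for U minus each lowest piece of U):
  |U|=1: {5}:1  {6}:1
  |U|=2: {4,6}:1  {5,6}:2
  |U|=3: {3,4,6}:1  {4,5,6}:3
  |U|=4: {2,3,4,6}:1  {3,4,5,6}:4
  |U|=5: {1,2,3,4,6}:1  {2,3,4,5,6}:5
  start at 0(i): 6
  start at 5(k): 1
sum over floor = 7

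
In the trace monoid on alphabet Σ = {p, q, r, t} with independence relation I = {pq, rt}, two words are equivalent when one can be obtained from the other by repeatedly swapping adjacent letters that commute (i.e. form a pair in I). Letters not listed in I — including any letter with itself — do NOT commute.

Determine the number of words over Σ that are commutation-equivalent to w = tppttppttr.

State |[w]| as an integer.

3

drop 0:t onto floor
drop 1:p onto {0:t}
drop 2:p onto {1:p}
drop 3:t onto {2:p}
drop 4:t onto {3:t}
drop 5:p onto {4:t}
drop 6:p onto {5:p}
drop 7:t onto {6:p}
drop 8:t onto {7:t}
drop 9:r onto {6:p}
ground layer = {0:t}
drop-orders for the pieces not yet dropped (sum over which currently-grounded one goes next):
  1 to go: {8} 1  {9} 1
  2 to go: {7,8} 1  {8,9} 2
  3 to go: {7,8,9} 3
  4 to go: {6,7,8,9} 3
  5 to go: {5,6,7,8,9} 3
  6 to go: {4,5,6,7,8,9} 3
  7 to go: {3,4,5,6,7,8,9} 3
  8 to go: {2,3,4,5,6,7,8,9} 3
  if 0:t drops first: 3 orders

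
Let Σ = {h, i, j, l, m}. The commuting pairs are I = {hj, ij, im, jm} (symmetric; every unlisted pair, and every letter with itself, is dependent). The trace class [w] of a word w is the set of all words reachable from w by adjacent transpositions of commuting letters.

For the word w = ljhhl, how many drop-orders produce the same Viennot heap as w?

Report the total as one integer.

drop 0:l onto floor
drop 1:j onto {0:l}
drop 2:h onto {0:l}
drop 3:h onto {2:h}
drop 4:l onto {1:j, 3:h}
ground layer = {0:l}
drop-orders for the pieces not yet dropped (sum over which currently-grounded one goes next):
  1 to go: {4} 1
  2 to go: {1,4} 1  {3,4} 1
  3 to go: {1,3,4} 2  {2,3,4} 1
  if 0:l drops first: 3 orders

3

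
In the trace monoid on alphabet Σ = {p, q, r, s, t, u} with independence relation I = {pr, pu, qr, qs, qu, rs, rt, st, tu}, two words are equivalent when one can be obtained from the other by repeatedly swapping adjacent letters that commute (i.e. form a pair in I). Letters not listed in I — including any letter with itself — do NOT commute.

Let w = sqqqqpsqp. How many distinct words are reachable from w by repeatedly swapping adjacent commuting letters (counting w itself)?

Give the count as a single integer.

10

#0=s has no predecessor
#1=q has no predecessor
#2=q depends on [1:q]
#3=q depends on [2:q]
#4=q depends on [3:q]
#5=p depends on [0:s, 4:q]
#6=s depends on [5:p]
#7=q depends on [5:p]
#8=p depends on [6:s, 7:q]
sources: [0:s, 1:q]
N(rest) = Σ N(rest − s) over sources s of rest; N(one piece) = 1:
  size 1 → [8]=1
  size 2 → [6,8]=1  [7,8]=1
  size 3 → [6,7,8]=2
  size 4 → [5,6,7,8]=2
  size 5 → [0,5,6,7,8]=2  [4,5,6,7,8]=2
  size 6 → [0,4,5,6,7,8]=4  [3,4,5,6,7,8]=2
  size 7 → [0,3,4,5,6,7,8]=6  [2,3,4,5,6,7,8]=2
  first=0(s) contributes 2
  first=1(q) contributes 8
|[w]| = 10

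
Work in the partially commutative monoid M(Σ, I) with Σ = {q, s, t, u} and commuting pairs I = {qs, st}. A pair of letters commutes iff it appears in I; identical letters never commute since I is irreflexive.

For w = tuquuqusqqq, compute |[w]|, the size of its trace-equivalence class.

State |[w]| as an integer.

drop 0:t onto floor
drop 1:u onto {0:t}
drop 2:q onto {1:u}
drop 3:u onto {2:q}
drop 4:u onto {3:u}
drop 5:q onto {4:u}
drop 6:u onto {5:q}
drop 7:s onto {6:u}
drop 8:q onto {6:u}
drop 9:q onto {8:q}
drop 10:q onto {9:q}
ground layer = {0:t}
drop-orders for the pieces not yet dropped (sum over which currently-grounded one goes next):
  1 to go: {7} 1  {10} 1
  2 to go: {7,10} 2  {9,10} 1
  3 to go: {7,9,10} 3  {8,9,10} 1
  4 to go: {7,8,9,10} 4
  5 to go: {6,7,8,9,10} 4
  6 to go: {5,6,7,8,9,10} 4
  7 to go: {4,5,6,7,8,9,10} 4
  8 to go: {3,4,5,6,7,8,9,10} 4
  9 to go: {2,3,4,5,6,7,8,9,10} 4
  if 0:t drops first: 4 orders

4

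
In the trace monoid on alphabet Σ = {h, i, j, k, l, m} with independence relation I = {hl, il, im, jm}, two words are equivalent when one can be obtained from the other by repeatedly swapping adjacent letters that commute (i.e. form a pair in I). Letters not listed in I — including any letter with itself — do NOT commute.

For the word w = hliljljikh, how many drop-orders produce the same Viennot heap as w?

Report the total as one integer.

0(h) covers ∅
1(l) covers ∅
2(i) covers 0:h
3(l) covers 1:l
4(j) covers 2:i, 3:l
5(l) covers 4:j
6(j) covers 5:l
7(i) covers 6:j
8(k) covers 7:i
9(h) covers 8:k
floor of heap: 0:h, 1:l
completions by unplaced set U, small U first (add the entries for U minus each lowest piece of U):
  |U|=1: {9}:1
  |U|=2: {8,9}:1
  |U|=3: {7,8,9}:1
  |U|=4: {6,7,8,9}:1
  |U|=5: {5,6,7,8,9}:1
  |U|=6: {4,5,6,7,8,9}:1
  |U|=7: {2,4,5,6,7,8,9}:1  {3,4,5,6,7,8,9}:1
  |U|=8: {0,2,4,5,6,7,8,9}:1  {1,3,4,5,6,7,8,9}:1  {2,3,4,5,6,7,8,9}:2
  start at 0(h): 3
  start at 1(l): 3
sum over floor = 6

6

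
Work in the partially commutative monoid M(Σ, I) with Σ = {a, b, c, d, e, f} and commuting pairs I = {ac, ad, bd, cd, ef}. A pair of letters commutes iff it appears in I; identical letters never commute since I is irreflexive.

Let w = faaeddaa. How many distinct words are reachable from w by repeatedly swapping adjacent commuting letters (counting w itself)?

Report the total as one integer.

6

piece 0:f — minimal
piece 1:a rests on {0:f}
piece 2:a rests on {1:a}
piece 3:e rests on {2:a}
piece 4:d rests on {3:e}
piece 5:d rests on {4:d}
piece 6:a rests on {3:e}
piece 7:a rests on {6:a}
minimal pieces: {0:f}
ways to finish when only these pieces remain (= sum over removing one remaining piece with nothing left below it):
  1 left: {5}→1  {7}→1
  2 left: {4,5}→1  {5,7}→2  {6,7}→1
  3 left: {4,5,7}→3  {5,6,7}→3
  4 left: {4,5,6,7}→6
  5 left: {3,4,5,6,7}→6
  6 left: {2,3,4,5,6,7}→6
  placing 0:f first → 6 extensions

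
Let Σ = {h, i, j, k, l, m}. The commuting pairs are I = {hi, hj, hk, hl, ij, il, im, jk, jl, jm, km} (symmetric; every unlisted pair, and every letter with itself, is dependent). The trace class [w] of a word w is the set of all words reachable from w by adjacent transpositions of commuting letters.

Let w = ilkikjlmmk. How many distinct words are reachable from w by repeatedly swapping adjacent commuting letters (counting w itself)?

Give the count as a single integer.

60

drop 0:i onto floor
drop 1:l onto floor
drop 2:k onto {0:i, 1:l}
drop 3:i onto {2:k}
drop 4:k onto {3:i}
drop 5:j onto floor
drop 6:l onto {4:k}
drop 7:m onto {6:l}
drop 8:m onto {7:m}
drop 9:k onto {6:l}
ground layer = {0:i, 1:l, 5:j}
drop-orders for the pieces not yet dropped (sum over which currently-grounded one goes next):
  1 to go: {5} 1  {8} 1  {9} 1
  2 to go: {5,8} 2  {5,9} 2  {7,8} 1  {8,9} 2
  3 to go: {5,7,8} 3  {5,8,9} 6  {7,8,9} 3
  4 to go: {5,7,8,9} 12  {6,7,8,9} 3
  5 to go: {4,6,7,8,9} 3  {5,6,7,8,9} 15
  6 to go: {3,4,6,7,8,9} 3  {4,5,6,7,8,9} 18
  7 to go: {2,3,4,6,7,8,9} 3  {3,4,5,6,7,8,9} 21
  8 to go: {0,2,3,4,6,7,8,9} 3  {1,2,3,4,6,7,8,9} 3  {2,3,4,5,6,7,8,9} 24
  if 0:i drops first: 27 orders
  if 1:l drops first: 27 orders
  if 5:j drops first: 6 orders
heap linearizations: 60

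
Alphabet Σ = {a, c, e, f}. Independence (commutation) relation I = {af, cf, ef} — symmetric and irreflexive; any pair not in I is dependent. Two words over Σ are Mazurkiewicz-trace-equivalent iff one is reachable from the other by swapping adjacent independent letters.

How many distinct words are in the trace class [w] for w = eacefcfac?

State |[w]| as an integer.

0(e) covers ∅
1(a) covers 0:e
2(c) covers 1:a
3(e) covers 2:c
4(f) covers ∅
5(c) covers 3:e
6(f) covers 4:f
7(a) covers 5:c
8(c) covers 7:a
floor of heap: 0:e, 4:f
completions by unplaced set U, small U first (add the entries for U minus each lowest piece of U):
  |U|=1: {6}:1  {8}:1
  |U|=2: {4,6}:1  {6,8}:2  {7,8}:1
  |U|=3: {4,6,8}:3  {5,7,8}:1  {6,7,8}:3
  |U|=4: {3,5,7,8}:1  {4,6,7,8}:6  {5,6,7,8}:4
  |U|=5: {2,3,5,7,8}:1  {3,5,6,7,8}:5  {4,5,6,7,8}:10
  |U|=6: {1,2,3,5,7,8}:1  {2,3,5,6,7,8}:6  {3,4,5,6,7,8}:15
  |U|=7: {0,1,2,3,5,7,8}:1  {1,2,3,5,6,7,8}:7  {2,3,4,5,6,7,8}:21
  start at 0(e): 28
  start at 4(f): 8
sum over floor = 36

36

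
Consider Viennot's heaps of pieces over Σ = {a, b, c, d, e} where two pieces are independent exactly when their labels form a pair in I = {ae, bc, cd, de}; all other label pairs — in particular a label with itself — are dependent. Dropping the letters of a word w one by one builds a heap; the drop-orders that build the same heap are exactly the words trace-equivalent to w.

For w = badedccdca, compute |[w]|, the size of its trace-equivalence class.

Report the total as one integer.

piece 0:b — minimal
piece 1:a rests on {0:b}
piece 2:d rests on {1:a}
piece 3:e rests on {0:b}
piece 4:d rests on {2:d}
piece 5:c rests on {1:a, 3:e}
piece 6:c rests on {5:c}
piece 7:d rests on {4:d}
piece 8:c rests on {6:c}
piece 9:a rests on {7:d, 8:c}
minimal pieces: {0:b}
ways to finish when only these pieces remain (= sum over removing one remaining piece with nothing left below it):
  1 left: {9}→1
  2 left: {7,9}→1  {8,9}→1
  3 left: {4,7,9}→1  {6,8,9}→1  {7,8,9}→2
  4 left: {2,4,7,9}→1  {4,7,8,9}→3  {5,6,8,9}→1  {6,7,8,9}→3
  5 left: {2,4,7,8,9}→4  {3,5,6,8,9}→1  {4,6,7,8,9}→6  {5,6,7,8,9}→4
  6 left: {2,4,6,7,8,9}→10  {3,5,6,7,8,9}→5  {4,5,6,7,8,9}→10
  7 left: {2,4,5,6,7,8,9}→20  {3,4,5,6,7,8,9}→15
  8 left: {1,2,4,5,6,7,8,9}→20  {2,3,4,5,6,7,8,9}→35
  placing 0:b first → 55 extensions

55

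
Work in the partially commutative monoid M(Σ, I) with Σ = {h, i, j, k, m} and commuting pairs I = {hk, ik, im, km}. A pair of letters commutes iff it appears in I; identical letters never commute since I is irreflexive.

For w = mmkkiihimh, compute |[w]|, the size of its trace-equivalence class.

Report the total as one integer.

540

drop 0:m onto floor
drop 1:m onto {0:m}
drop 2:k onto floor
drop 3:k onto {2:k}
drop 4:i onto floor
drop 5:i onto {4:i}
drop 6:h onto {1:m, 5:i}
drop 7:i onto {6:h}
drop 8:m onto {6:h}
drop 9:h onto {7:i, 8:m}
ground layer = {0:m, 2:k, 4:i}
drop-orders for the pieces not yet dropped (sum over which currently-grounded one goes next):
  1 to go: {3} 1  {9} 1
  2 to go: {2,3} 1  {3,9} 2  {7,9} 1  {8,9} 1
  3 to go: {2,3,9} 3  {3,7,9} 3  {3,8,9} 3  {7,8,9} 2
  4 to go: {2,3,7,9} 6  {2,3,8,9} 6  {3,7,8,9} 8  {6,7,8,9} 2
  5 to go: {1,6,7,8,9} 2  {2,3,7,8,9} 20  {3,6,7,8,9} 10  {5,6,7,8,9} 2
  6 to go: {0,1,6,7,8,9} 2  {1,3,6,7,8,9} 12  {1,5,6,7,8,9} 4  {2,3,6,7,8,9} 30  {3,5,6,7,8,9} 12  {4,5,6,7,8,9} 2
  7 to go: {0,1,3,6,7,8,9} 14  {0,1,5,6,7,8,9} 6  {1,2,3,6,7,8,9} 42  {1,3,5,6,7,8,9} 28  {1,4,5,6,7,8,9} 6  {2,3,5,6,7,8,9} 42  {3,4,5,6,7,8,9} 14
  8 to go: {0,1,2,3,6,7,8,9} 56  {0,1,3,5,6,7,8,9} 48  {0,1,4,5,6,7,8,9} 12  {1,2,3,5,6,7,8,9} 112  {1,3,4,5,6,7,8,9} 48  {2,3,4,5,6,7,8,9} 56
  if 0:m drops first: 216 orders
  if 2:k drops first: 108 orders
  if 4:i drops first: 216 orders
heap linearizations: 540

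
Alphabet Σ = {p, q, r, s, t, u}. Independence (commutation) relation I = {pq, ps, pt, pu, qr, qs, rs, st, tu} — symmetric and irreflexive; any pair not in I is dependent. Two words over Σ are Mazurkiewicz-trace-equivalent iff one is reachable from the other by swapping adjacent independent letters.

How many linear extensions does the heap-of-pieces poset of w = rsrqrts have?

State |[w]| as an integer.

piece 0:r — minimal
piece 1:s — minimal
piece 2:r rests on {0:r}
piece 3:q — minimal
piece 4:r rests on {2:r}
piece 5:t rests on {3:q, 4:r}
piece 6:s rests on {1:s}
minimal pieces: {0:r, 1:s, 3:q}
ways to finish when only these pieces remain (= sum over removing one remaining piece with nothing left below it):
  1 left: {5}→1  {6}→1
  2 left: {1,6}→1  {3,5}→1  {4,5}→1  {5,6}→2
  3 left: {1,5,6}→3  {2,4,5}→1  {3,4,5}→2  {3,5,6}→3  {4,5,6}→3
  4 left: {0,2,4,5}→1  {1,3,5,6}→6  {1,4,5,6}→6  {2,3,4,5}→3  {2,4,5,6}→4  {3,4,5,6}→8
  5 left: {0,2,3,4,5}→4  {0,2,4,5,6}→5  {1,2,4,5,6}→10  {1,3,4,5,6}→20  {2,3,4,5,6}→15
  placing 0:r first → 45 extensions
  placing 1:s first → 24 extensions
  placing 3:q first → 15 extensions
total linear extensions = 84

84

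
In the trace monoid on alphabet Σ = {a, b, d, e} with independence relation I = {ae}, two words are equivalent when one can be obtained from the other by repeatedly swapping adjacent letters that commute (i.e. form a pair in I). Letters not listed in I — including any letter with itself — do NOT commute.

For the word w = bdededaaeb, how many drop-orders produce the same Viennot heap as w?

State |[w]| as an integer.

3

drop 0:b onto floor
drop 1:d onto {0:b}
drop 2:e onto {1:d}
drop 3:d onto {2:e}
drop 4:e onto {3:d}
drop 5:d onto {4:e}
drop 6:a onto {5:d}
drop 7:a onto {6:a}
drop 8:e onto {5:d}
drop 9:b onto {7:a, 8:e}
ground layer = {0:b}
drop-orders for the pieces not yet dropped (sum over which currently-grounded one goes next):
  1 to go: {9} 1
  2 to go: {7,9} 1  {8,9} 1
  3 to go: {6,7,9} 1  {7,8,9} 2
  4 to go: {6,7,8,9} 3
  5 to go: {5,6,7,8,9} 3
  6 to go: {4,5,6,7,8,9} 3
  7 to go: {3,4,5,6,7,8,9} 3
  8 to go: {2,3,4,5,6,7,8,9} 3
  if 0:b drops first: 3 orders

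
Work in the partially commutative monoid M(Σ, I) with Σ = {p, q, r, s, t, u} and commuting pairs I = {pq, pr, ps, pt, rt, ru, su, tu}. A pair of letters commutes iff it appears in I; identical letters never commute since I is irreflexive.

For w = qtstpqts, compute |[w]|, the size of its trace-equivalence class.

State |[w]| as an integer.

8

piece 0:q — minimal
piece 1:t rests on {0:q}
piece 2:s rests on {1:t}
piece 3:t rests on {2:s}
piece 4:p — minimal
piece 5:q rests on {3:t}
piece 6:t rests on {5:q}
piece 7:s rests on {6:t}
minimal pieces: {0:q, 4:p}
ways to finish when only these pieces remain (= sum over removing one remaining piece with nothing left below it):
  1 left: {4}→1  {7}→1
  2 left: {4,7}→2  {6,7}→1
  3 left: {4,6,7}→3  {5,6,7}→1
  4 left: {3,5,6,7}→1  {4,5,6,7}→4
  5 left: {2,3,5,6,7}→1  {3,4,5,6,7}→5
  6 left: {1,2,3,5,6,7}→1  {2,3,4,5,6,7}→6
  placing 0:q first → 7 extensions
  placing 4:p first → 1 extensions
total linear extensions = 8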